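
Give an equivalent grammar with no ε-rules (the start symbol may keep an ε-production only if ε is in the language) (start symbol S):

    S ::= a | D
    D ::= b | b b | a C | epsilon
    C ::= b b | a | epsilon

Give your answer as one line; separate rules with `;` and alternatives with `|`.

S ::= a | D | epsilon; D ::= b | b b | a C | a; C ::= b b | a

Nullable nonterminals: {C, D, S}.
ε ∈ L(G) since S is nullable, so keep S → ε.
Add the nullable-subset variants: D → a C gives a C | a.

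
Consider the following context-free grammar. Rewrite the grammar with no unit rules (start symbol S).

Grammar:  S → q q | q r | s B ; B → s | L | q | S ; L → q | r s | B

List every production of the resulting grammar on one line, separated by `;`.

S → q q | q r | s B; B → q | r s | s | q q | q r | s B; L → q | r s | s | q q | q r | s B

Unit pairs: B ⇒* {L, S}; L ⇒* {B, S}.
For each unit pair (A, B), copy every non-unit production of B to A, then drop all unit productions.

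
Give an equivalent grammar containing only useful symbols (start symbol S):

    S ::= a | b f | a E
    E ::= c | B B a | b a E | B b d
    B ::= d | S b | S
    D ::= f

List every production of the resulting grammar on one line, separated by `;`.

S ::= a | b f | a E; E ::= c | B B a | b a E | B b d; B ::= d | S b | S

Generating nonterminals: {B, D, E, S}.
Reachable from S after that: {B, E, S}.
Removed useless symbols: {D} and every production mentioning them.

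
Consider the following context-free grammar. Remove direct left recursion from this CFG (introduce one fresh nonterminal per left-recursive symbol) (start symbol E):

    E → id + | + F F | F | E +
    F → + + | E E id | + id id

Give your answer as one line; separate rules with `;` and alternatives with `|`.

Left recursion appears on E.
For E: α = {+}, β = {id +, + F F, F}. Rewrite as E → β E' and E' → α E' | ε.

E → id + E' | + F F E' | F E'; F → + + | E E id | + id id; E' → + E' | ε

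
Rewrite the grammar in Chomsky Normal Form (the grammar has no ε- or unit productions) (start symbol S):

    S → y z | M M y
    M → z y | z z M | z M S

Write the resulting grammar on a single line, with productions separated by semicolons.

Introduce a nonterminal for each terminal appearing in a rule of length ≥ 2: X1 → y, X2 → z.
Binarize each right-hand side of length ≥ 3 by chaining fresh nonterminals (Y1, Y2, …): affected rules were S → M M X1; M → X2 X2 M; M → X2 M S.

S → X1 X2 | M Y1; M → X2 X1 | X2 Y2 | X2 Y3; X1 → y; X2 → z; Y1 → M X1; Y2 → X2 M; Y3 → M S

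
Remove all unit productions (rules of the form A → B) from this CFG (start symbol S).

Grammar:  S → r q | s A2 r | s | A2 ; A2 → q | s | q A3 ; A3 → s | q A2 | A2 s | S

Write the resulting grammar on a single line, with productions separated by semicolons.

Unit pairs: A3 ⇒* {A2, S}; S ⇒* {A2}.
Replace each nonterminal's rules with the union of the non-unit rules of every nonterminal it unit-derives.

S → q | s | q A3 | r q | s A2 r; A2 → q | s | q A3; A3 → q | s | q A3 | r q | s A2 r | q A2 | A2 s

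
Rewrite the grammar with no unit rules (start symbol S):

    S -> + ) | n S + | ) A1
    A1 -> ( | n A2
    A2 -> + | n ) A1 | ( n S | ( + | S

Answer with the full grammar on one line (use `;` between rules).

Unit pairs: A2 ⇒* {S}.
For every A with A ⇒* B via unit rules, add B's non-unit alternatives to A; then delete every rule of the form X → Y.

S -> + ) | n S + | ) A1; A1 -> ( | n A2; A2 -> + | n ) A1 | ( n S | ( + | + ) | n S + | ) A1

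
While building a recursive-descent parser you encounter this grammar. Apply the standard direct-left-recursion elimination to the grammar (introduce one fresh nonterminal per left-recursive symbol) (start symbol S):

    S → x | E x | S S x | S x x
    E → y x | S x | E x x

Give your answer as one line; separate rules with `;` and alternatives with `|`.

Directly left-recursive nonterminals: S, E.
For S: α = {S x, x x}, β = {x, E x}. Rewrite as S → β S' and S' → α S' | ε.
For E: α = {x x}, β = {y x, S x}. Rewrite as E → β E' and E' → α E' | ε.

S → x S' | E x S'; E → y x E' | S x E'; S' → S x S' | x x S' | ε; E' → x x E' | ε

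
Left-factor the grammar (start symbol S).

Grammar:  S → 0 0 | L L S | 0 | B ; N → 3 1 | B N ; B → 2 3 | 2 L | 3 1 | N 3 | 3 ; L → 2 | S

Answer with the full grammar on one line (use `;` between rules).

S has alternatives sharing prefix '0': factor to S → 0 S' with S' → 0 | ε.
B has alternatives sharing prefix '2': factor to B → 2 B' with B' → 3 | L.
B has alternatives sharing prefix '3': factor to B → 3 B'' with B'' → 1 | ε.

S → L L S | B | 0 S'; N → 3 1 | B N; B → N 3 | 2 B' | 3 B''; L → 2 | S; S' → 0 | ε; B' → 3 | L; B'' → 1 | ε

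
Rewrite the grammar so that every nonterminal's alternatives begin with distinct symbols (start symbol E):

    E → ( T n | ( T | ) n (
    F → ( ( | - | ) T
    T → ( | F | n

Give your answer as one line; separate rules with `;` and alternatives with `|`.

E → ) n ( | ( T E'; F → ( ( | - | ) T; T → ( | F | n; E' → n | ε

E has alternatives sharing prefix '( T': factor to E → ( T E' with E' → n | ε.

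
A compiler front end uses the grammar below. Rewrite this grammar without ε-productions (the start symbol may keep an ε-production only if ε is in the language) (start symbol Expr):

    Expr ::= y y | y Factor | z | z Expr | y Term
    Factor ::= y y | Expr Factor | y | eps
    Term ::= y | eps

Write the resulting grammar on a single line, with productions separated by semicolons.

Nullable set = {Factor, Term}.
ε ∉ L(G), so no ε-production is kept.
Add the nullable-subset variants: Expr → y Factor gives y Factor | y. Factor → Expr Factor gives Expr Factor | Expr.

Expr ::= y y | y Factor | y | z | z Expr | y Term; Factor ::= y y | Expr Factor | Expr | y; Term ::= y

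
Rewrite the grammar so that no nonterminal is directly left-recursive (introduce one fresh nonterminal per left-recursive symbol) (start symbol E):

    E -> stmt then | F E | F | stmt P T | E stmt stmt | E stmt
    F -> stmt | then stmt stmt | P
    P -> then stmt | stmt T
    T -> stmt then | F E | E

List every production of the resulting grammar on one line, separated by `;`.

Directly left-recursive nonterminal: E.
For E: α = {stmt stmt, stmt}, β = {stmt then, F E, F, stmt P T}. Rewrite as E → β E' and E' → α E' | ε.

E -> stmt then E' | F E E' | F E' | stmt P T E'; F -> stmt | then stmt stmt | P; P -> then stmt | stmt T; T -> stmt then | F E | E; E' -> stmt stmt E' | stmt E' | ε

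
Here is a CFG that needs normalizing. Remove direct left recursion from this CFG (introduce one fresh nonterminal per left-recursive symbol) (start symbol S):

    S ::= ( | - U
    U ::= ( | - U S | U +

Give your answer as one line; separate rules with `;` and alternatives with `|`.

S ::= ( | - U; U ::= ( U' | - U S U'; U' ::= + U' | ε

U is directly left-recursive.
For U: α = {+}, β = {(, - U S}. Rewrite as U → β U' and U' → α U' | ε.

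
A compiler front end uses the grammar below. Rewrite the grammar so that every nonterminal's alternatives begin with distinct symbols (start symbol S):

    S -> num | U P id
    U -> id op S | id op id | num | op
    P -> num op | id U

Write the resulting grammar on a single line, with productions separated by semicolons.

U has alternatives sharing prefix 'id op': factor to U → id op U' with U' → S | id.

S -> num | U P id; U -> num | op | id op U'; P -> num op | id U; U' -> S | id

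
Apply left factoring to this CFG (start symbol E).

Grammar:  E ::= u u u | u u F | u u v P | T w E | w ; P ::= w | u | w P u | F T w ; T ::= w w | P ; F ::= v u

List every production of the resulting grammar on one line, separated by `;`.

E ::= T w E | w | u u E'; P ::= u | F T w | w P'; T ::= w w | P; F ::= v u; E' ::= u | F | v P; P' ::= epsilon | P u

E has alternatives sharing prefix 'u u': factor to E → u u E' with E' → u | F | v P.
P has alternatives sharing prefix 'w': factor to P → w P' with P' → ε | P u.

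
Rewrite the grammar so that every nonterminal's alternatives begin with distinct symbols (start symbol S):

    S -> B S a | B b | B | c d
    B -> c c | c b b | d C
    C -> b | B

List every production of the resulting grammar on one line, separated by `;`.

S -> c d | B S'; B -> d C | c B'; C -> b | B; S' -> S a | b | epsilon; B' -> c | b b

S has alternatives sharing prefix 'B': factor to S → B S' with S' → S a | b | ε.
B has alternatives sharing prefix 'c': factor to B → c B' with B' → c | b b.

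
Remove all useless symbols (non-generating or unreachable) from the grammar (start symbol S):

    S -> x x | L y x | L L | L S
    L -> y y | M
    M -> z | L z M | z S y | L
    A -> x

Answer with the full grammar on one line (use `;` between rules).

S -> x x | L y x | L L | L S; L -> y y | M; M -> z | L z M | z S y | L

Generating nonterminals: {A, L, M, S}.
Reachable from S after that: {L, M, S}.
Removed useless symbols: {A} and every production mentioning them.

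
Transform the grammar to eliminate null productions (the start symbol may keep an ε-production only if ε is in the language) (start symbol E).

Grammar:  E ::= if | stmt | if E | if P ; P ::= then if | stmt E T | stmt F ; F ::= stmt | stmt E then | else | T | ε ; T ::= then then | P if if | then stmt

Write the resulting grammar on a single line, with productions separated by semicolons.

E ::= if | stmt | if E | if P; P ::= then if | stmt E T | stmt F | stmt; F ::= stmt | stmt E then | else | T; T ::= then then | P if if | then stmt

Nullable set = {F}.
ε ∉ L(G), so no ε-production is kept.
Add the nullable-subset variants: P → stmt F gives stmt F | stmt.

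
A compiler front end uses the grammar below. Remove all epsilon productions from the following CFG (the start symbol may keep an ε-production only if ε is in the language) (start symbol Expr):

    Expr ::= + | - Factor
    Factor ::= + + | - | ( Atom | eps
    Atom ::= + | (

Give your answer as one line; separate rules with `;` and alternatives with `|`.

Nullable nonterminals: {Factor}.
ε ∉ L(G), so no ε-production is kept.
Add the nullable-subset variants: Expr → - Factor gives - Factor | -.

Expr ::= + | - Factor | -; Factor ::= + + | - | ( Atom; Atom ::= + | (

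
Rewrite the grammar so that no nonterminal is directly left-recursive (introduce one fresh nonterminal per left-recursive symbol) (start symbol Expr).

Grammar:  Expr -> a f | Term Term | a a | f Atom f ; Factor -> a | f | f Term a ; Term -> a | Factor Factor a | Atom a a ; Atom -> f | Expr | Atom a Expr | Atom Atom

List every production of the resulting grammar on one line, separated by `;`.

Expr -> a f | Term Term | a a | f Atom f; Factor -> a | f | f Term a; Term -> a | Factor Factor a | Atom a a; Atom -> f Atom1 | Expr Atom1; Atom1 -> a Expr Atom1 | Atom Atom1 | ε

Directly left-recursive nonterminal: Atom.
For Atom: α = {a Expr, Atom}, β = {f, Expr}. Rewrite as Atom → β Atom1 and Atom1 → α Atom1 | ε.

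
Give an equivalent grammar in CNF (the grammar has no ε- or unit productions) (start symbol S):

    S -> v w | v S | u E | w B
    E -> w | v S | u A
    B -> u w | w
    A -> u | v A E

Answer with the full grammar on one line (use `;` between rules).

S -> X1 X2 | X1 S | X3 E | X2 B; E -> w | X1 S | X3 A; B -> X3 X2 | w; A -> u | X1 Y1; X1 -> v; X2 -> w; X3 -> u; Y1 -> A E

Introduce a nonterminal for each terminal appearing in a rule of length ≥ 2: X1 → v, X2 → w, X3 → u.
Binarize each right-hand side of length ≥ 3 by chaining fresh nonterminals (Y1, Y2, …): affected rules were A → X1 A E.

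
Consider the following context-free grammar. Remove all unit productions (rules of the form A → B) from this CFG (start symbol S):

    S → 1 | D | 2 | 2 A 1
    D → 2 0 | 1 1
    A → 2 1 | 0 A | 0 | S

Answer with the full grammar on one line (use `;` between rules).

S → 2 0 | 1 1 | 1 | 2 | 2 A 1; D → 2 0 | 1 1; A → 2 0 | 1 1 | 1 | 2 | 2 A 1 | 2 1 | 0 A | 0

Unit pairs: A ⇒* {D, S}; S ⇒* {D}.
Replace each nonterminal's rules with the union of the non-unit rules of every nonterminal it unit-derives.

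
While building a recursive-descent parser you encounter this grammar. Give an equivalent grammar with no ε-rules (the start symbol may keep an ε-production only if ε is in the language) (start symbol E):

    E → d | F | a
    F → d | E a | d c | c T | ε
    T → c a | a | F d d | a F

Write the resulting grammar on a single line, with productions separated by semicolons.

Nullable nonterminals: {E, F}.
ε ∈ L(G) since E is nullable, so keep E → ε.
Expand every rule over subsets of its nullable positions: F → E a gives E a | a. T → F d d gives F d d | d d.

E → d | F | a | ε; F → d | E a | a | d c | c T; T → c a | a | F d d | d d | a F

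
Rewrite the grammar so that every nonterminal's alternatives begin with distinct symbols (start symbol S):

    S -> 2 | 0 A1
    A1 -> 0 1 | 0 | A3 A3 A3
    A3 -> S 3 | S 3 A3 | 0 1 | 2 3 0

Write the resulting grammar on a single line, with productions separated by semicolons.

S -> 2 | 0 A1; A1 -> A3 A3 A3 | 0 A1'; A3 -> 0 1 | 2 3 0 | S 3 A3'; A1' -> 1 | eps; A3' -> eps | A3

A1 has alternatives sharing prefix '0': factor to A1 → 0 A1' with A1' → 1 | ε.
A3 has alternatives sharing prefix 'S 3': factor to A3 → S 3 A3' with A3' → ε | A3.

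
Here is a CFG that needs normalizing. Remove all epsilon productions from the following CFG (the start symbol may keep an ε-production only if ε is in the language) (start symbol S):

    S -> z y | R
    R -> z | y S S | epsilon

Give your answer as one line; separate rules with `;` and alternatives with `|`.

Nullable nonterminals: {R, S}.
ε ∈ L(G) since S is nullable, so keep S → ε.
For each production, add variants omitting each subset of nullable occurrences: R → y S S gives y S S | y S | y.

S -> z y | R | epsilon; R -> z | y S S | y S | y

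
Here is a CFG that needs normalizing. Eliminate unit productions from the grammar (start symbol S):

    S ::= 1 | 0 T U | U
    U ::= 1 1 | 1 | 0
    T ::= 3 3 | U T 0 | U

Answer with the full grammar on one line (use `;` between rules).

Unit pairs: S ⇒* {U}; T ⇒* {U}.
For each unit pair (A, B), copy every non-unit production of B to A, then drop all unit productions.

S ::= 1 1 | 1 | 0 | 0 T U; U ::= 1 1 | 1 | 0; T ::= 1 1 | 1 | 0 | 3 3 | U T 0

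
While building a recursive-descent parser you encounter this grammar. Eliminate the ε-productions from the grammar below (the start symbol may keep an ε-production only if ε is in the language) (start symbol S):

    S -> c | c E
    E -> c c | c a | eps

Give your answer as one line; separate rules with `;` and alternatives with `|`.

Nullable nonterminals: {E}.
ε ∉ L(G), so no ε-production is kept.

S -> c | c E; E -> c c | c a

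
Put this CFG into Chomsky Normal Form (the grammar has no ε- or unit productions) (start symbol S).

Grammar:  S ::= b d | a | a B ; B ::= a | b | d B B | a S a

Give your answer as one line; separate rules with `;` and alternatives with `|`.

Introduce a nonterminal for each terminal appearing in a rule of length ≥ 2: X1 → b, X2 → d, X3 → a.
Binarize each right-hand side of length ≥ 3 by chaining fresh nonterminals (Y1, Y2, …): affected rules were B → X2 B B; B → X3 S X3.

S ::= X1 X2 | a | X3 B; B ::= a | b | X2 Y1 | X3 Y2; X1 ::= b; X2 ::= d; X3 ::= a; Y1 ::= B B; Y2 ::= S X3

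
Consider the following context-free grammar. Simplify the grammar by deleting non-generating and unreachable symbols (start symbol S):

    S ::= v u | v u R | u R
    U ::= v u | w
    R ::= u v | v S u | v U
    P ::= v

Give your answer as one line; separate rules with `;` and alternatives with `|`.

S ::= v u | v u R | u R; U ::= v u | w; R ::= u v | v S u | v U

Generating nonterminals: {P, R, S, U}.
Reachable from S after that: {R, S, U}.
Removed useless symbols: {P} and every production mentioning them.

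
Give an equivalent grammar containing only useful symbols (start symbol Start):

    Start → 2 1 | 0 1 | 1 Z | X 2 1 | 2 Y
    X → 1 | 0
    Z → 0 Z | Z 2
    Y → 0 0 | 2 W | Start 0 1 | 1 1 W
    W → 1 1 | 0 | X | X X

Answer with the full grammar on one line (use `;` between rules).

Start → 2 1 | 0 1 | X 2 1 | 2 Y; X → 1 | 0; Y → 0 0 | 2 W | Start 0 1 | 1 1 W; W → 1 1 | 0 | X | X X

Generating nonterminals: {Start, W, X, Y}.
Reachable from Start after that: {Start, W, X, Y}.
Removed useless symbols: {Z} and every production mentioning them.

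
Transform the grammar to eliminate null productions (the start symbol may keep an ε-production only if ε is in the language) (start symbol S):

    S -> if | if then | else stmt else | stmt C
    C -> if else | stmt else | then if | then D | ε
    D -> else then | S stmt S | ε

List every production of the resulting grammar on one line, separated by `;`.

The nullable symbols are {C, D}.
ε ∉ L(G), so no ε-production is kept.
Add the nullable-subset variants: S → stmt C gives stmt C | stmt. C → then D gives then D | then.

S -> if | if then | else stmt else | stmt C | stmt; C -> if else | stmt else | then if | then D | then; D -> else then | S stmt S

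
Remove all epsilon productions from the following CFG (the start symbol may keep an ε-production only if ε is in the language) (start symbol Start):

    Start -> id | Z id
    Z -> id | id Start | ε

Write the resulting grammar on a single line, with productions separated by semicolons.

Start -> id | Z id; Z -> id | id Start

Nullable set = {Z}.
ε ∉ L(G), so no ε-production is kept.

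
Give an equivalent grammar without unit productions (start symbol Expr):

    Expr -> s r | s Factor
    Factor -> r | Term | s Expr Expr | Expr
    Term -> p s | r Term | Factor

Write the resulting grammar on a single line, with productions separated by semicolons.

Expr -> s r | s Factor; Factor -> p s | r Term | r | s Expr Expr | s r | s Factor; Term -> p s | r Term | r | s Expr Expr | s r | s Factor

Unit pairs: Factor ⇒* {Expr, Term}; Term ⇒* {Expr, Factor}.
For every A with A ⇒* B via unit rules, add B's non-unit alternatives to A; then delete every rule of the form X → Y.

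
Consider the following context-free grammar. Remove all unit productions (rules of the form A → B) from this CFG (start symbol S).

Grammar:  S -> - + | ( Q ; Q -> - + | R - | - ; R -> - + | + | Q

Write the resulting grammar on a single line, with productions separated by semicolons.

Unit pairs: R ⇒* {Q}.
Replace each nonterminal's rules with the union of the non-unit rules of every nonterminal it unit-derives.

S -> - + | ( Q; Q -> - + | R - | -; R -> - + | R - | - | +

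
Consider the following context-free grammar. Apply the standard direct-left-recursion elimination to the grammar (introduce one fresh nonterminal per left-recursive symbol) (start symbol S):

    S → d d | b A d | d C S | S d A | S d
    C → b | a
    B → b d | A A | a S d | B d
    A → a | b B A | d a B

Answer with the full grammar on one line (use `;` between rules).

Directly left-recursive nonterminals: S, B.
For S: α = {d A, d}, β = {d d, b A d, d C S}. Rewrite as S → β S' and S' → α S' | ε.
For B: α = {d}, β = {b d, A A, a S d}. Rewrite as B → β B' and B' → α B' | ε.

S → d d S' | b A d S' | d C S S'; C → b | a; B → b d B' | A A B' | a S d B'; A → a | b B A | d a B; S' → d A S' | d S' | ε; B' → d B' | ε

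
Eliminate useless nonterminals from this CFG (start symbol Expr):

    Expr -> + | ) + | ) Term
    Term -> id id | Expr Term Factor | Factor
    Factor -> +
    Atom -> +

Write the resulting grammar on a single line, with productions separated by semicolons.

Generating nonterminals: {Atom, Expr, Factor, Term}.
Reachable from Expr after that: {Expr, Factor, Term}.
Removed useless symbols: {Atom} and every production mentioning them.

Expr -> + | ) + | ) Term; Term -> id id | Expr Term Factor | Factor; Factor -> +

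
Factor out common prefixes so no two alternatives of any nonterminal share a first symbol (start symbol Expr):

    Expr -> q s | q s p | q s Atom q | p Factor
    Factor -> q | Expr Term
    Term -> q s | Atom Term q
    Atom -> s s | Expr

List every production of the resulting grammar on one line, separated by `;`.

Expr has alternatives sharing prefix 'q s': factor to Expr → q s Expr1 with Expr1 → ε | p | Atom q.

Expr -> p Factor | q s Expr1; Factor -> q | Expr Term; Term -> q s | Atom Term q; Atom -> s s | Expr; Expr1 -> ε | p | Atom q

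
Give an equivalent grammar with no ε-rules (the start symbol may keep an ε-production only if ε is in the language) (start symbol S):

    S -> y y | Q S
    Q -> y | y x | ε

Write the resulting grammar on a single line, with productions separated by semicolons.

S -> y y | Q S; Q -> y | y x

Nullable nonterminals: {Q}.
ε ∉ L(G), so no ε-production is kept.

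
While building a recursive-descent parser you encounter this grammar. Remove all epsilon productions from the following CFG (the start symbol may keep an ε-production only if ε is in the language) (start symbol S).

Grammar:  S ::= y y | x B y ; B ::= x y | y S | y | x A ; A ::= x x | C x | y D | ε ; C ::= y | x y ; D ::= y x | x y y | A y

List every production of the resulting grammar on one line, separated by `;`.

S ::= y y | x B y; B ::= x y | y S | y | x A | x; A ::= x x | C x | y D; C ::= y | x y; D ::= y x | x y y | A y | y

Nullable set = {A}.
ε ∉ L(G), so no ε-production is kept.
For each production, add variants omitting each subset of nullable occurrences: B → x A gives x A | x. D → A y gives A y | y.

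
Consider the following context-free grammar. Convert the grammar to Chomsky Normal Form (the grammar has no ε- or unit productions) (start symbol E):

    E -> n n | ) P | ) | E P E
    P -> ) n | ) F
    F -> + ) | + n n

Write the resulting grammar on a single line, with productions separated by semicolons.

E -> X1 X1 | X2 P | ) | E Y1; P -> X2 X1 | X2 F; F -> X3 X2 | X3 Y2; X1 -> n; X2 -> ); X3 -> +; Y1 -> P E; Y2 -> X1 X1

Introduce a nonterminal for each terminal appearing in a rule of length ≥ 2: X1 → n, X2 → ), X3 → +.
Binarize each right-hand side of length ≥ 3 by chaining fresh nonterminals (Y1, Y2, …): affected rules were E → E P E; F → X3 X1 X1.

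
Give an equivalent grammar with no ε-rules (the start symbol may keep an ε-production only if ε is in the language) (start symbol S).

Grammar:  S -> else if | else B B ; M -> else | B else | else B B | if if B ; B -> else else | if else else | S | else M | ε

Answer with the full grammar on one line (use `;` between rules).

Nullable nonterminals: {B}.
ε ∉ L(G), so no ε-production is kept.
Add the nullable-subset variants: S → else B B gives else B B | else B | else. M → else B B gives else B B | else B. M → if if B gives if if B | if if.

S -> else if | else B B | else B | else; M -> else | B else | else B B | else B | if if B | if if; B -> else else | if else else | S | else M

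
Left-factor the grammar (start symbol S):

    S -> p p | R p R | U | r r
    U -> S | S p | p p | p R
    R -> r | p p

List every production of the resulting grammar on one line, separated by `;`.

U has alternatives sharing prefix 'S': factor to U → S U' with U' → ε | p.
U has alternatives sharing prefix 'p': factor to U → p U'' with U'' → p | R.

S -> p p | R p R | U | r r; U -> S U' | p U''; R -> r | p p; U' -> eps | p; U'' -> p | R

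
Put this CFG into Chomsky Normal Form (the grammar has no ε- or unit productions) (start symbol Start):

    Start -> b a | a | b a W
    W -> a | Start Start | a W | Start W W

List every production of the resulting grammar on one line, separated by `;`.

Introduce a nonterminal for each terminal appearing in a rule of length ≥ 2: X1 → b, X2 → a.
Binarize each right-hand side of length ≥ 3 by chaining fresh nonterminals (Y1, Y2, …): affected rules were Start → X1 X2 W; W → Start W W.

Start -> X1 X2 | a | X1 Y1; W -> a | Start Start | X2 W | Start Y2; X1 -> b; X2 -> a; Y1 -> X2 W; Y2 -> W W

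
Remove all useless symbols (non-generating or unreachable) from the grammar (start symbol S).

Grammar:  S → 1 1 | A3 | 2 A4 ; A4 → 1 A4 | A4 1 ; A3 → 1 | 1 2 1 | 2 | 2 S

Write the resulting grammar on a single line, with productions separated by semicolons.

S → 1 1 | A3; A3 → 1 | 1 2 1 | 2 | 2 S

Generating nonterminals: {A3, S}.
Reachable from S after that: {A3, S}.
Removed useless symbols: {A4} and every production mentioning them.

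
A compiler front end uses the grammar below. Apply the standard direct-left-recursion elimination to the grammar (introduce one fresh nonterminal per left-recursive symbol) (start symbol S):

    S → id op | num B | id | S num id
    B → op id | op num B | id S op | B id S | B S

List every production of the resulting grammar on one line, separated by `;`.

S → id op S' | num B S' | id S'; B → op id B' | op num B B' | id S op B'; S' → num id S' | ε; B' → id S B' | S B' | ε

Directly left-recursive nonterminals: S, B.
For S: α = {num id}, β = {id op, num B, id}. Rewrite as S → β S' and S' → α S' | ε.
For B: α = {id S, S}, β = {op id, op num B, id S op}. Rewrite as B → β B' and B' → α B' | ε.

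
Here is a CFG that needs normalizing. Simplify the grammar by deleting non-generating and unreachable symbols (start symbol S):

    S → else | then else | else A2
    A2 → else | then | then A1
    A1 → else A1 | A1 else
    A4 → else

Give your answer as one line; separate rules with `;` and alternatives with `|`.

Generating nonterminals: {A2, A4, S}.
Reachable from S after that: {A2, S}.
Removed useless symbols: {A1, A4} and every production mentioning them.

S → else | then else | else A2; A2 → else | then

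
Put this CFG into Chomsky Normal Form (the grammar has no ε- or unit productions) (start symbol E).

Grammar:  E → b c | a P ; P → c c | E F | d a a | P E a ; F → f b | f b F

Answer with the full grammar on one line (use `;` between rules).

Introduce a nonterminal for each terminal appearing in a rule of length ≥ 2: X1 → b, X2 → c, X3 → a, X4 → d, X5 → f.
Binarize each right-hand side of length ≥ 3 by chaining fresh nonterminals (Y1, Y2, …): affected rules were P → X4 X3 X3; P → P E X3; F → X5 X1 F.

E → X1 X2 | X3 P; P → X2 X2 | E F | X4 Y1 | P Y2; F → X5 X1 | X5 Y3; X1 → b; X2 → c; X3 → a; X4 → d; X5 → f; Y1 → X3 X3; Y2 → E X3; Y3 → X1 F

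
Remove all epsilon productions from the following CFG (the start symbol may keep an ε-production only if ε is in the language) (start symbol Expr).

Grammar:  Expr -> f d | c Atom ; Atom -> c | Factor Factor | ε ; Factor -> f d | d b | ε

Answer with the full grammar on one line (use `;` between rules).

The nullable symbols are {Atom, Factor}.
ε ∉ L(G), so no ε-production is kept.
For each production, add variants omitting each subset of nullable occurrences: Expr → c Atom gives c Atom | c. Atom → Factor Factor gives Factor Factor | Factor.

Expr -> f d | c Atom | c; Atom -> c | Factor Factor | Factor; Factor -> f d | d b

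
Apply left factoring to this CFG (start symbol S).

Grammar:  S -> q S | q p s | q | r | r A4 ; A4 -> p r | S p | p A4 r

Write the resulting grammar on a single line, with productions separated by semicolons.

S has alternatives sharing prefix 'q': factor to S → q S' with S' → S | p s | ε.
S has alternatives sharing prefix 'r': factor to S → r S'' with S'' → ε | A4.
A4 has alternatives sharing prefix 'p': factor to A4 → p A4' with A4' → r | A4 r.

S -> q S' | r S''; A4 -> S p | p A4'; S' -> S | p s | ε; S'' -> ε | A4; A4' -> r | A4 r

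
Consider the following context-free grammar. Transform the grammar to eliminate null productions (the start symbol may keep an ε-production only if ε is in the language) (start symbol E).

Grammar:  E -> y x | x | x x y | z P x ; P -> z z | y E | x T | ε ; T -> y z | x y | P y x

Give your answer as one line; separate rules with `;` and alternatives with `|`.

Nullable set = {P}.
ε ∉ L(G), so no ε-production is kept.
Add the nullable-subset variants: E → z P x gives z P x | z x. T → P y x gives P y x | y x.

E -> y x | x | x x y | z P x | z x; P -> z z | y E | x T; T -> y z | x y | P y x | y x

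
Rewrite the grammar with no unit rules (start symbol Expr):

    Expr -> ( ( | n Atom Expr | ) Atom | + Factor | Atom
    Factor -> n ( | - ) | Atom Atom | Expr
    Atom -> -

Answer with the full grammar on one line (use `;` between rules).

Unit pairs: Expr ⇒* {Atom}; Factor ⇒* {Atom, Expr}.
For each unit pair (A, B), copy every non-unit production of B to A, then drop all unit productions.

Expr -> - | ( ( | n Atom Expr | ) Atom | + Factor; Factor -> - | n ( | - ) | Atom Atom | ( ( | n Atom Expr | ) Atom | + Factor; Atom -> -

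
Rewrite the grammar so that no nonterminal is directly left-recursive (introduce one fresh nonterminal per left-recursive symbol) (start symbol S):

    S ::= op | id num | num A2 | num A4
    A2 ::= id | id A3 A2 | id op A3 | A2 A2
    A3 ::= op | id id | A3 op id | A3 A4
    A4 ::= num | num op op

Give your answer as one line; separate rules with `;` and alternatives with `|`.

Left recursion appears on A2, A3.
For A2: α = {A2}, β = {id, id A3 A2, id op A3}. Rewrite as A2 → β A2' and A2' → α A2' | ε.
For A3: α = {op id, A4}, β = {op, id id}. Rewrite as A3 → β A3' and A3' → α A3' | ε.

S ::= op | id num | num A2 | num A4; A2 ::= id A2' | id A3 A2 A2' | id op A3 A2'; A3 ::= op A3' | id id A3'; A4 ::= num | num op op; A2' ::= A2 A2' | ε; A3' ::= op id A3' | A4 A3' | ε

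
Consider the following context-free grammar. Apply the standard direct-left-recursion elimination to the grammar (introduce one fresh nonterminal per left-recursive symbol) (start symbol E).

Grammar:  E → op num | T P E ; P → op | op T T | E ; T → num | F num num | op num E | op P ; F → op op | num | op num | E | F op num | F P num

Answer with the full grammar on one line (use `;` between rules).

E → op num | T P E; P → op | op T T | E; T → num | F num num | op num E | op P; F → op op F' | num F' | op num F' | E F'; F' → op num F' | P num F' | ε

Directly left-recursive nonterminal: F.
For F: α = {op num, P num}, β = {op op, num, op num, E}. Rewrite as F → β F' and F' → α F' | ε.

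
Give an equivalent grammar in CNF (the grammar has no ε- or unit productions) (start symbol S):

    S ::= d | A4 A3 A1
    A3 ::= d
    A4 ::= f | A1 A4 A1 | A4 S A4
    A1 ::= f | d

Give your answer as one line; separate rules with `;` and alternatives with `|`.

Binarize each right-hand side of length ≥ 3 by chaining fresh nonterminals (Y1, Y2, …): affected rules were S → A4 A3 A1; A4 → A1 A4 A1; A4 → A4 S A4.

S ::= d | A4 Y1; A3 ::= d; A4 ::= f | A1 Y2 | A4 Y3; A1 ::= f | d; Y1 ::= A3 A1; Y2 ::= A4 A1; Y3 ::= S A4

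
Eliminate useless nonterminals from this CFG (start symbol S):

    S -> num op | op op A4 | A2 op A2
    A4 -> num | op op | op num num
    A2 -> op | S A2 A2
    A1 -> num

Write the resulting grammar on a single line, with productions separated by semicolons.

S -> num op | op op A4 | A2 op A2; A4 -> num | op op | op num num; A2 -> op | S A2 A2

Generating nonterminals: {A1, A2, A4, S}.
Reachable from S after that: {A2, A4, S}.
Removed useless symbols: {A1} and every production mentioning them.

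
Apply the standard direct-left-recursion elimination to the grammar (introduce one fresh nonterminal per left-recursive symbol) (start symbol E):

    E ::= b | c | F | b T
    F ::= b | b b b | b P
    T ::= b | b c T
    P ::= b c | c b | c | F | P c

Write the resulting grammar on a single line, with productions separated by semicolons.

E ::= b | c | F | b T; F ::= b | b b b | b P; T ::= b | b c T; P ::= b c P' | c b P' | c P' | F P'; P' ::= c P' | ε

P is directly left-recursive.
For P: α = {c}, β = {b c, c b, c, F}. Rewrite as P → β P' and P' → α P' | ε.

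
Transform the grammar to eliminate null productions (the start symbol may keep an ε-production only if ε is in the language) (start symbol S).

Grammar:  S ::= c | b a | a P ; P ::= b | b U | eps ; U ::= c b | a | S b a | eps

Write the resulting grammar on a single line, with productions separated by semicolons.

The nullable symbols are {P, U}.
ε ∉ L(G), so no ε-production is kept.
Expand every rule over subsets of its nullable positions: S → a P gives a P | a.

S ::= c | b a | a P | a; P ::= b | b U; U ::= c b | a | S b a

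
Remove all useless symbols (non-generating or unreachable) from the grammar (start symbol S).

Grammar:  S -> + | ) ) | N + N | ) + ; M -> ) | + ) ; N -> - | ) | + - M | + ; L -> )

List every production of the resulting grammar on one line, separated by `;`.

Generating nonterminals: {L, M, N, S}.
Reachable from S after that: {M, N, S}.
Removed useless symbols: {L} and every production mentioning them.

S -> + | ) ) | N + N | ) +; M -> ) | + ); N -> - | ) | + - M | +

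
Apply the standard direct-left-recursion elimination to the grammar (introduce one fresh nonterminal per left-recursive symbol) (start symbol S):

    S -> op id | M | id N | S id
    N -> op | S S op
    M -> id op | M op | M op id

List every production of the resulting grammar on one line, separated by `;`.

S -> op id S' | M S' | id N S'; N -> op | S S op; M -> id op M'; S' -> id S' | ε; M' -> op M' | op id M' | ε

S, M are directly left-recursive.
For S: α = {id}, β = {op id, M, id N}. Rewrite as S → β S' and S' → α S' | ε.
For M: α = {op, op id}, β = {id op}. Rewrite as M → β M' and M' → α M' | ε.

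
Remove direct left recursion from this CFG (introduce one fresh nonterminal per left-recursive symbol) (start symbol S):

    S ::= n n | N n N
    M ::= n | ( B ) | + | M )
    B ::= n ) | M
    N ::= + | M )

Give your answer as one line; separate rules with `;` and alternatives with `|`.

Left recursion appears on M.
For M: α = {)}, β = {n, ( B ), +}. Rewrite as M → β M' and M' → α M' | ε.

S ::= n n | N n N; M ::= n M' | ( B ) M' | + M'; B ::= n ) | M; N ::= + | M ); M' ::= ) M' | ε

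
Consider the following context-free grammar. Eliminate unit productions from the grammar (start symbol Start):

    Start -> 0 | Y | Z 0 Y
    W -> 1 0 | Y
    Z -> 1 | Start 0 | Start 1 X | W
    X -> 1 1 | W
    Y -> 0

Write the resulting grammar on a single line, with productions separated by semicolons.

Start -> 0 | Z 0 Y; W -> 0 | 1 0; Z -> 1 | Start 0 | Start 1 X | 0 | 1 0; X -> 0 | 1 1 | 1 0; Y -> 0

Unit pairs: Start ⇒* {Y}; W ⇒* {Y}; X ⇒* {W, Y}; Z ⇒* {W, Y}.
For each unit pair (A, B), copy every non-unit production of B to A, then drop all unit productions.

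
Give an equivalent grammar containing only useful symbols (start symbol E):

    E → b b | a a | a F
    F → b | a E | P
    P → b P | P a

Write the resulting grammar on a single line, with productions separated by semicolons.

Generating nonterminals: {E, F}.
Reachable from E after that: {E, F}.
Removed useless symbols: {P} and every production mentioning them.

E → b b | a a | a F; F → b | a E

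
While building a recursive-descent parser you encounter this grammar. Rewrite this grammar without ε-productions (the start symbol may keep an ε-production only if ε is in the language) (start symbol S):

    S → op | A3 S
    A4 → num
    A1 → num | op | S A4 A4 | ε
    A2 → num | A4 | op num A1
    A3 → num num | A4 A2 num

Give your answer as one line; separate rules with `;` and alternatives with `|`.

S → op | A3 S; A4 → num; A1 → num | op | S A4 A4; A2 → num | A4 | op num A1 | op num; A3 → num num | A4 A2 num

The nullable symbols are {A1}.
ε ∉ L(G), so no ε-production is kept.
For each production, add variants omitting each subset of nullable occurrences: A2 → op num A1 gives op num A1 | op num.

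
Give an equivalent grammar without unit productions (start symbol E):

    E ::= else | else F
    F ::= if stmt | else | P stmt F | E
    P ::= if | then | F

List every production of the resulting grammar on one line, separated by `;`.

Unit pairs: F ⇒* {E}; P ⇒* {E, F}.
Replace each nonterminal's rules with the union of the non-unit rules of every nonterminal it unit-derives.

E ::= else | else F; F ::= else | else F | if stmt | P stmt F; P ::= else | else F | if stmt | P stmt F | if | then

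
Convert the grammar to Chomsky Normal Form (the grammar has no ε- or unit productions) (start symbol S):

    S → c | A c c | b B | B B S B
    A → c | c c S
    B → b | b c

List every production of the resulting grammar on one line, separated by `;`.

S → c | A Y1 | X2 B | B Y2; A → c | X1 Y4; B → b | X2 X1; X1 → c; X2 → b; Y1 → X1 X1; Y2 → B Y3; Y3 → S B; Y4 → X1 S

Introduce a nonterminal for each terminal appearing in a rule of length ≥ 2: X1 → c, X2 → b.
Binarize each right-hand side of length ≥ 3 by chaining fresh nonterminals (Y1, Y2, …): affected rules were S → A X1 X1; S → B B S B; A → X1 X1 S.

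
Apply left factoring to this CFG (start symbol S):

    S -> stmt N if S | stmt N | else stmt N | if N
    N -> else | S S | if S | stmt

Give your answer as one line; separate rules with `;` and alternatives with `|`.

S -> else stmt N | if N | stmt N S'; N -> else | S S | if S | stmt; S' -> if S | ε

S has alternatives sharing prefix 'stmt N': factor to S → stmt N S' with S' → if S | ε.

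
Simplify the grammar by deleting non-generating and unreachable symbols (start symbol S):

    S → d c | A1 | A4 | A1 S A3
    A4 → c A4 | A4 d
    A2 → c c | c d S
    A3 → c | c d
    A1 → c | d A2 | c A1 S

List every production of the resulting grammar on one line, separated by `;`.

Generating nonterminals: {A1, A2, A3, S}.
Reachable from S after that: {A1, A2, A3, S}.
Removed useless symbols: {A4} and every production mentioning them.

S → d c | A1 | A1 S A3; A2 → c c | c d S; A3 → c | c d; A1 → c | d A2 | c A1 S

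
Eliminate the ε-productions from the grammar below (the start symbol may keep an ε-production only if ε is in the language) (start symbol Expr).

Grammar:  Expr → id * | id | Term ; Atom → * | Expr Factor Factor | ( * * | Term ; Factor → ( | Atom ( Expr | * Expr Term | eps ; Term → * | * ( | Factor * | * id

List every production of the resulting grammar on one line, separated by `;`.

Expr → id * | id | Term; Atom → * | Expr Factor Factor | Expr Factor | Expr | ( * * | Term; Factor → ( | Atom ( Expr | * Expr Term; Term → * | * ( | Factor * | * id

The nullable symbols are {Factor}.
ε ∉ L(G), so no ε-production is kept.
Add the nullable-subset variants: Atom → Expr Factor Factor gives Expr Factor Factor | Expr Factor | Expr.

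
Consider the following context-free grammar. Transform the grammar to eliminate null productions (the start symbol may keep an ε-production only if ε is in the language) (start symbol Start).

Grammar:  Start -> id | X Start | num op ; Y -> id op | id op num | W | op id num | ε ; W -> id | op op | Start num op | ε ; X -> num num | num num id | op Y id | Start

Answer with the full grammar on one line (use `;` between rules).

Start -> id | X Start | num op; Y -> id op | id op num | W | op id num; W -> id | op op | Start num op; X -> num num | num num id | op Y id | op id | Start

Nullable nonterminals: {W, Y}.
ε ∉ L(G), so no ε-production is kept.
Expand every rule over subsets of its nullable positions: X → op Y id gives op Y id | op id.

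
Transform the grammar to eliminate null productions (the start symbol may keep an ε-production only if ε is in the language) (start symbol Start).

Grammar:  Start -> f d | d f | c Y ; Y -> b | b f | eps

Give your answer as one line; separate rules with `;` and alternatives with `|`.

Nullable set = {Y}.
ε ∉ L(G), so no ε-production is kept.
For each production, add variants omitting each subset of nullable occurrences: Start → c Y gives c Y | c.

Start -> f d | d f | c Y | c; Y -> b | b f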